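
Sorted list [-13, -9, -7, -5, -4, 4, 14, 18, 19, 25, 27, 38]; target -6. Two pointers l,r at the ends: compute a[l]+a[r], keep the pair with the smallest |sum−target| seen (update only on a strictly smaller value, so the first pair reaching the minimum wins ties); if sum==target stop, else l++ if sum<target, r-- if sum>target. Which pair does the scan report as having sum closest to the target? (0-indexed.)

pair (-9, 4) with sum -5 (|Δ|=1)

l=0 r=11: -13+38=25 d=31 *, r--
l=0 r=10: -13+27=14 d=20 *, r--
l=0 r=9: -13+25=12 d=18 *, r--
l=0 r=8: -13+19=6 d=12 *, r--
l=0 r=7: -13+18=5 d=11 *, r--
l=0 r=6: -13+14=1 d=7 *, r--
l=0 r=5: -13+4=-9 d=3 *, l++
l=1 r=5: -9+4=-5 d=1 *, r--
l=1 r=4: -9+-4=-13 d=7, l++
l=2 r=4: -7+-4=-11 d=5, l++
l=3 r=4: -5+-4=-9 d=3, l++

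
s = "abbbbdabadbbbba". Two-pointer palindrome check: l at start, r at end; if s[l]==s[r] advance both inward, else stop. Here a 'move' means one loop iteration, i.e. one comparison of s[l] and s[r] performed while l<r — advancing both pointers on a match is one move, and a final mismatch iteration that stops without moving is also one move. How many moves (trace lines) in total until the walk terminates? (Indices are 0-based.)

7 moves

[0,14] 'a'=='a' → l++,r--
[1,13] 'b'=='b' → l++,r--
[2,12] 'b'=='b' → l++,r--
[3,11] 'b'=='b' → l++,r--
[4,10] 'b'=='b' → l++,r--
[5,9] 'd'=='d' → l++,r--
[6,8] 'a'=='a' → l++,r--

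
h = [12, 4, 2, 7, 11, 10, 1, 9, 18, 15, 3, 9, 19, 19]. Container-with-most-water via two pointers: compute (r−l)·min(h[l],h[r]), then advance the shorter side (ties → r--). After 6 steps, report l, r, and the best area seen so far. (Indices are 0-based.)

l=6, r=13, best area=156

[0,13] min(12,19)*13=156 best=156 * → l++
[1,13] min(4,19)*12=48 best=156 → l++
[2,13] min(2,19)*11=22 best=156 → l++
[3,13] min(7,19)*10=70 best=156 → l++
[4,13] min(11,19)*9=99 best=156 → l++
[5,13] min(10,19)*8=80 best=156 → l++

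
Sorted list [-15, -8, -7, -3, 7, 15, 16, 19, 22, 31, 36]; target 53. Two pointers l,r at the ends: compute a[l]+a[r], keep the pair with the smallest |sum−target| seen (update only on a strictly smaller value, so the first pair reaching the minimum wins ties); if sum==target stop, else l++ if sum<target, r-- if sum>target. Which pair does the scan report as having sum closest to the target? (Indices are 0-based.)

pair (22, 31) with sum 53 (|Δ|=0)

l=0 r=10: -15+36=21 d=32 *, l++
l=1 r=10: -8+36=28 d=25 *, l++
l=2 r=10: -7+36=29 d=24 *, l++
l=3 r=10: -3+36=33 d=20 *, l++
l=4 r=10: 7+36=43 d=10 *, l++
l=5 r=10: 15+36=51 d=2 *, l++
l=6 r=10: 16+36=52 d=1 *, l++
l=7 r=10: 19+36=55 d=2, r--
l=7 r=9: 19+31=50 d=3, l++
l=8 r=9: 22+31=53 d=0 *, stop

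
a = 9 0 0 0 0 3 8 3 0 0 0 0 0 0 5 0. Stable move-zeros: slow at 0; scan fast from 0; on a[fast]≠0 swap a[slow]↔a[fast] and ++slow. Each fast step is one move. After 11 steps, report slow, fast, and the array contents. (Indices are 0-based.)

(s=0,f=0) a[fast]=9≠0 swap→a[0]=9 → slow++,fast++
(s=1,f=1) a[fast]=0 → fast++
(s=1,f=2) a[fast]=0 → fast++
(s=1,f=3) a[fast]=0 → fast++
(s=1,f=4) a[fast]=0 → fast++
(s=1,f=5) a[fast]=3≠0 swap→a[1]=3 → slow++,fast++
(s=2,f=6) a[fast]=8≠0 swap→a[2]=8 → slow++,fast++
(s=3,f=7) a[fast]=3≠0 swap→a[3]=3 → slow++,fast++
(s=4,f=8) a[fast]=0 → fast++
(s=4,f=9) a[fast]=0 → fast++
(s=4,f=10) a[fast]=0 → fast++

slow=4, fast=11, a=[9, 3, 8, 3, 0, 0, 0, 0, 0, 0, 0, 0, 0, 0, 5, 0]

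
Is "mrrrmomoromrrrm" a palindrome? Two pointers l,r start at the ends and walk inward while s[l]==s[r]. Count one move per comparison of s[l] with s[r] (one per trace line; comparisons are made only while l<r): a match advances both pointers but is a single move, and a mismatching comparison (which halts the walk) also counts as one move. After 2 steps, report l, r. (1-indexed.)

[1,15] 'm'=='m' → l++,r--
[2,14] 'r'=='r' → l++,r--

l=3, r=13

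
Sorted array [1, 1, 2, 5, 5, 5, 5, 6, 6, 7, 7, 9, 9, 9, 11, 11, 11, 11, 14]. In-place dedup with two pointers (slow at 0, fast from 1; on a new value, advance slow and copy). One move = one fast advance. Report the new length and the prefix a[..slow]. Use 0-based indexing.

length 8; prefix = [1, 2, 5, 6, 7, 9, 11, 14]

slow=0 fast=1: a[fast]=1=a[slow] dup, fast++
slow=0 fast=2: a[fast]=2≠a[slow]=1 write a[1]=2, slow++,fast++
slow=1 fast=3: a[fast]=5≠a[slow]=2 write a[2]=5, slow++,fast++
slow=2 fast=4: a[fast]=5=a[slow] dup, fast++
slow=2 fast=5: a[fast]=5=a[slow] dup, fast++
slow=2 fast=6: a[fast]=5=a[slow] dup, fast++
slow=2 fast=7: a[fast]=6≠a[slow]=5 write a[3]=6, slow++,fast++
slow=3 fast=8: a[fast]=6=a[slow] dup, fast++
slow=3 fast=9: a[fast]=7≠a[slow]=6 write a[4]=7, slow++,fast++
slow=4 fast=10: a[fast]=7=a[slow] dup, fast++
slow=4 fast=11: a[fast]=9≠a[slow]=7 write a[5]=9, slow++,fast++
slow=5 fast=12: a[fast]=9=a[slow] dup, fast++
slow=5 fast=13: a[fast]=9=a[slow] dup, fast++
slow=5 fast=14: a[fast]=11≠a[slow]=9 write a[6]=11, slow++,fast++
slow=6 fast=15: a[fast]=11=a[slow] dup, fast++
slow=6 fast=16: a[fast]=11=a[slow] dup, fast++
slow=6 fast=17: a[fast]=11=a[slow] dup, fast++
slow=6 fast=18: a[fast]=14≠a[slow]=11 write a[7]=14, slow++,fast++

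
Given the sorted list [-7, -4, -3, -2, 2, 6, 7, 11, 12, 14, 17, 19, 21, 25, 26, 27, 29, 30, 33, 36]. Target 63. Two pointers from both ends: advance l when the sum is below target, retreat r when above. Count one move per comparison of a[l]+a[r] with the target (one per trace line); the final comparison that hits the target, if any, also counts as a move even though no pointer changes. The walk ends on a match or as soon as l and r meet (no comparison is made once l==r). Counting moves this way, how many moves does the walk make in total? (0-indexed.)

l=0 r=19: -7+36=29 <63, l++
l=1 r=19: -4+36=32 <63, l++
l=2 r=19: -3+36=33 <63, l++
l=3 r=19: -2+36=34 <63, l++
l=4 r=19: 2+36=38 <63, l++
l=5 r=19: 6+36=42 <63, l++
l=6 r=19: 7+36=43 <63, l++
l=7 r=19: 11+36=47 <63, l++
l=8 r=19: 12+36=48 <63, l++
l=9 r=19: 14+36=50 <63, l++
l=10 r=19: 17+36=53 <63, l++
l=11 r=19: 19+36=55 <63, l++
l=12 r=19: 21+36=57 <63, l++
l=13 r=19: 25+36=61 <63, l++
l=14 r=19: 26+36=62 <63, l++
l=15 r=19: 27+36=63, found

16 moves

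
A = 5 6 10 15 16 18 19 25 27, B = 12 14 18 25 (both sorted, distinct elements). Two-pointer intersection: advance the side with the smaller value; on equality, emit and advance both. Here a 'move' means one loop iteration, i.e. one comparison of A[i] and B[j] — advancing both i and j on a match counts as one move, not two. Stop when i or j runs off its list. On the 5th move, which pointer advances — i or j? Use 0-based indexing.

[i=0,j=0] 5<12 → i++
[i=1,j=0] 6<12 → i++
[i=2,j=0] 10<12 → i++
[i=3,j=0] 15>12 → j++
[i=3,j=1] 15>14 → j++

j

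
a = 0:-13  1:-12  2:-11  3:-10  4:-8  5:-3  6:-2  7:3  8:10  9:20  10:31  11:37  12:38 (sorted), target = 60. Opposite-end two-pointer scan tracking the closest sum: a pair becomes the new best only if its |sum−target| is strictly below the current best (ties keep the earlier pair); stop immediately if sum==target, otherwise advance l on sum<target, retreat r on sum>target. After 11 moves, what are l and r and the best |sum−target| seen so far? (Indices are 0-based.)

[0,12] -13+38=25 d=35 * → l++
[1,12] -12+38=26 d=34 * → l++
[2,12] -11+38=27 d=33 * → l++
[3,12] -10+38=28 d=32 * → l++
[4,12] -8+38=30 d=30 * → l++
[5,12] -3+38=35 d=25 * → l++
[6,12] -2+38=36 d=24 * → l++
[7,12] 3+38=41 d=19 * → l++
[8,12] 10+38=48 d=12 * → l++
[9,12] 20+38=58 d=2 * → l++
[10,12] 31+38=69 d=9 → r--

l=10, r=11, best |Δ|=2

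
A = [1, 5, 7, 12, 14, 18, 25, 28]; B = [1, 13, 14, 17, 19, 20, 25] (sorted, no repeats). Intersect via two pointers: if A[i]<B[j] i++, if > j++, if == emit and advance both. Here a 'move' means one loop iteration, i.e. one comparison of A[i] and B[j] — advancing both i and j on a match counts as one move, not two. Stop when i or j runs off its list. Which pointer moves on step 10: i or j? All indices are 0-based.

j

[i=0,j=0] 1==1 emit → i++,j++
[i=1,j=1] 5<13 → i++
[i=2,j=1] 7<13 → i++
[i=3,j=1] 12<13 → i++
[i=4,j=1] 14>13 → j++
[i=4,j=2] 14==14 emit → i++,j++
[i=5,j=3] 18>17 → j++
[i=5,j=4] 18<19 → i++
[i=6,j=4] 25>19 → j++
[i=6,j=5] 25>20 → j++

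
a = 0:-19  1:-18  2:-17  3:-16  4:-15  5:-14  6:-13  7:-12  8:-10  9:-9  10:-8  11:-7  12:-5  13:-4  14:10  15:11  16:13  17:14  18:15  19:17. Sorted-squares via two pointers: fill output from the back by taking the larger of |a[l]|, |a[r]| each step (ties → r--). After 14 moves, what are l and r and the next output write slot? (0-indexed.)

l=8, r=13, next write slot=5

[0,19] |-19|>|17| out[19]=361 → l++
[1,19] |-18|>|17| out[18]=324 → l++
[2,19] |-17|<=|17| out[17]=289 → r--
[2,18] |-17|>|15| out[16]=289 → l++
[3,18] |-16|>|15| out[15]=256 → l++
[4,18] |-15|<=|15| out[14]=225 → r--
[4,17] |-15|>|14| out[13]=225 → l++
[5,17] |-14|<=|14| out[12]=196 → r--
[5,16] |-14|>|13| out[11]=196 → l++
[6,16] |-13|<=|13| out[10]=169 → r--
[6,15] |-13|>|11| out[9]=169 → l++
[7,15] |-12|>|11| out[8]=144 → l++
[8,15] |-10|<=|11| out[7]=121 → r--
[8,14] |-10|<=|10| out[6]=100 → r--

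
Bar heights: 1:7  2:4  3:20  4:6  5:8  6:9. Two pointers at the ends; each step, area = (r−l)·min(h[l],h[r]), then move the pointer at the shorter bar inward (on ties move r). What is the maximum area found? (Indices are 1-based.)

[1,6] min(7,9)*5=35 best=35 * → l++
[2,6] min(4,9)*4=16 best=35 → l++
[3,6] min(20,9)*3=27 best=35 → r--
[3,5] min(20,8)*2=16 best=35 → r--
[3,4] min(20,6)*1=6 best=35 → r--

max area = 35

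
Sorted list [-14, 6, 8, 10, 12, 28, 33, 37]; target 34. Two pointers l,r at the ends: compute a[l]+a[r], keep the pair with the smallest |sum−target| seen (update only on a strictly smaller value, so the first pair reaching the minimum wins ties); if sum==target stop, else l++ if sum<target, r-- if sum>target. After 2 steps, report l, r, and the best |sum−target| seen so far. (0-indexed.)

l=1, r=6, best |Δ|=9

l=0 r=7: -14+37=23 d=11 *, l++
l=1 r=7: 6+37=43 d=9 *, r--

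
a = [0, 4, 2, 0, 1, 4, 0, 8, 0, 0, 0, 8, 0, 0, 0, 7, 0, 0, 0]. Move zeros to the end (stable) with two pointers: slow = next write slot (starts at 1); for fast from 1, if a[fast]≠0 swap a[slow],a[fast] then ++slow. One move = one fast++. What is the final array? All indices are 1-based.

slow=1 fast=1: a[fast]=0, fast++
slow=1 fast=2: a[fast]=4≠0 swap→a[1]=4, slow++,fast++
slow=2 fast=3: a[fast]=2≠0 swap→a[2]=2, slow++,fast++
slow=3 fast=4: a[fast]=0, fast++
slow=3 fast=5: a[fast]=1≠0 swap→a[3]=1, slow++,fast++
slow=4 fast=6: a[fast]=4≠0 swap→a[4]=4, slow++,fast++
slow=5 fast=7: a[fast]=0, fast++
slow=5 fast=8: a[fast]=8≠0 swap→a[5]=8, slow++,fast++
slow=6 fast=9: a[fast]=0, fast++
slow=6 fast=10: a[fast]=0, fast++
slow=6 fast=11: a[fast]=0, fast++
slow=6 fast=12: a[fast]=8≠0 swap→a[6]=8, slow++,fast++
slow=7 fast=13: a[fast]=0, fast++
slow=7 fast=14: a[fast]=0, fast++
slow=7 fast=15: a[fast]=0, fast++
slow=7 fast=16: a[fast]=7≠0 swap→a[7]=7, slow++,fast++
slow=8 fast=17: a[fast]=0, fast++
slow=8 fast=18: a[fast]=0, fast++
slow=8 fast=19: a[fast]=0, fast++

[4, 2, 1, 4, 8, 8, 7, 0, 0, 0, 0, 0, 0, 0, 0, 0, 0, 0, 0]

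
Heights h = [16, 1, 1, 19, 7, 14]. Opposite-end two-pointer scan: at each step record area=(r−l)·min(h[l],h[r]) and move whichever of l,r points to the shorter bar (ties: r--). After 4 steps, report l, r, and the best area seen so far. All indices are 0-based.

l=2, r=3, best area=70

l=0 r=5: min(16,14)*5=70 best=70 *, r--
l=0 r=4: min(16,7)*4=28 best=70, r--
l=0 r=3: min(16,19)*3=48 best=70, l++
l=1 r=3: min(1,19)*2=2 best=70, l++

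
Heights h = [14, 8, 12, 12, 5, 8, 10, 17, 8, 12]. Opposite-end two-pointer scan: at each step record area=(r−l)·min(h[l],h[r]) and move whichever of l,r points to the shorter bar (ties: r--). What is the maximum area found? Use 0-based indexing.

l=0 r=9: min(14,12)*9=108 best=108 *, r--
l=0 r=8: min(14,8)*8=64 best=108, r--
l=0 r=7: min(14,17)*7=98 best=108, l++
l=1 r=7: min(8,17)*6=48 best=108, l++
l=2 r=7: min(12,17)*5=60 best=108, l++
l=3 r=7: min(12,17)*4=48 best=108, l++
l=4 r=7: min(5,17)*3=15 best=108, l++
l=5 r=7: min(8,17)*2=16 best=108, l++
l=6 r=7: min(10,17)*1=10 best=108, l++

max area = 108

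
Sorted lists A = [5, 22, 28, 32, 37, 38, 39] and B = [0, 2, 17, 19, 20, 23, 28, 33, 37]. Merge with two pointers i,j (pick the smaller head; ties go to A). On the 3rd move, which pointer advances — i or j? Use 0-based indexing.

i

[i=0,j=0] A[i]=5>B[j]=0 take 0 → j++
[i=0,j=1] A[i]=5>B[j]=2 take 2 → j++
[i=0,j=2] A[i]=5<=B[j]=17 take 5 → i++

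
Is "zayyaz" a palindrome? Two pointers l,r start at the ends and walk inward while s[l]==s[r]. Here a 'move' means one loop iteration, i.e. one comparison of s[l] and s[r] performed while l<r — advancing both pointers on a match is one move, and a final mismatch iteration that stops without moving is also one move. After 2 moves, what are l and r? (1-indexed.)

[1,6] 'z'=='z' → l++,r--
[2,5] 'a'=='a' → l++,r--

l=3, r=4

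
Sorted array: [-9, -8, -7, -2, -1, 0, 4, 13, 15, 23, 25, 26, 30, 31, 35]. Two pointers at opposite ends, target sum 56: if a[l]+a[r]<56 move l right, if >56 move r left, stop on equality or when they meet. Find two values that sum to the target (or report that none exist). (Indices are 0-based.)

[0,14] -9+35=26 <56 → l++
[1,14] -8+35=27 <56 → l++
[2,14] -7+35=28 <56 → l++
[3,14] -2+35=33 <56 → l++
[4,14] -1+35=34 <56 → l++
[5,14] 0+35=35 <56 → l++
[6,14] 4+35=39 <56 → l++
[7,14] 13+35=48 <56 → l++
[8,14] 15+35=50 <56 → l++
[9,14] 23+35=58 >56 → r--
[9,13] 23+31=54 <56 → l++
[10,13] 25+31=56 → found

(25, 31)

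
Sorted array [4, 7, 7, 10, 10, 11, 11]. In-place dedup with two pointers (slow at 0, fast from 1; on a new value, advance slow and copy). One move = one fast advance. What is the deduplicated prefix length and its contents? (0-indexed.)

length 4; prefix = [4, 7, 10, 11]

(s=0,f=1) a[fast]=7≠a[slow]=4 write a[1]=7 → slow++,fast++
(s=1,f=2) a[fast]=7=a[slow] dup → fast++
(s=1,f=3) a[fast]=10≠a[slow]=7 write a[2]=10 → slow++,fast++
(s=2,f=4) a[fast]=10=a[slow] dup → fast++
(s=2,f=5) a[fast]=11≠a[slow]=10 write a[3]=11 → slow++,fast++
(s=3,f=6) a[fast]=11=a[slow] dup → fast++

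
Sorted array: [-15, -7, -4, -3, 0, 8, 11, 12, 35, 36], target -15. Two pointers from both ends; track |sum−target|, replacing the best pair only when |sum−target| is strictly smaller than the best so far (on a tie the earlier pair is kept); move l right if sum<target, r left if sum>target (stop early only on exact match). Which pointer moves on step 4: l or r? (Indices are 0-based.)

l=0 r=9: -15+36=21 d=36 *, r--
l=0 r=8: -15+35=20 d=35 *, r--
l=0 r=7: -15+12=-3 d=12 *, r--
l=0 r=6: -15+11=-4 d=11 *, r--

r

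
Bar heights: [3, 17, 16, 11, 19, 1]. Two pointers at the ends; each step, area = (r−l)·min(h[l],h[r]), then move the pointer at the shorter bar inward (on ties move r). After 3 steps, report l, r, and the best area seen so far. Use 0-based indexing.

l=0 r=5: min(3,1)*5=5 best=5 *, r--
l=0 r=4: min(3,19)*4=12 best=12 *, l++
l=1 r=4: min(17,19)*3=51 best=51 *, l++

l=2, r=4, best area=51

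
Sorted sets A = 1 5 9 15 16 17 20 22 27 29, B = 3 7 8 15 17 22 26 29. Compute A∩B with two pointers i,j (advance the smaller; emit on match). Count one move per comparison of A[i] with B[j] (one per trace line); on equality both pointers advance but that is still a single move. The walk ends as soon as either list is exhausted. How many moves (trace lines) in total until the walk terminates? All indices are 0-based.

14 moves

i=0 j=0: 1<3, i++
i=1 j=0: 5>3, j++
i=1 j=1: 5<7, i++
i=2 j=1: 9>7, j++
i=2 j=2: 9>8, j++
i=2 j=3: 9<15, i++
i=3 j=3: 15==15 emit, i++,j++
i=4 j=4: 16<17, i++
i=5 j=4: 17==17 emit, i++,j++
i=6 j=5: 20<22, i++
i=7 j=5: 22==22 emit, i++,j++
i=8 j=6: 27>26, j++
i=8 j=7: 27<29, i++
i=9 j=7: 29==29 emit, i++,j++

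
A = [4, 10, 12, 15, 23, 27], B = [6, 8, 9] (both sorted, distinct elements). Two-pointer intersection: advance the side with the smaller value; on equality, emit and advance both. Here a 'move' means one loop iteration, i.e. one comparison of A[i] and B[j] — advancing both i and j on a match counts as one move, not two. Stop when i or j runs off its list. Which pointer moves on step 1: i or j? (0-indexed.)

i=0 j=0: 4<6, i++

i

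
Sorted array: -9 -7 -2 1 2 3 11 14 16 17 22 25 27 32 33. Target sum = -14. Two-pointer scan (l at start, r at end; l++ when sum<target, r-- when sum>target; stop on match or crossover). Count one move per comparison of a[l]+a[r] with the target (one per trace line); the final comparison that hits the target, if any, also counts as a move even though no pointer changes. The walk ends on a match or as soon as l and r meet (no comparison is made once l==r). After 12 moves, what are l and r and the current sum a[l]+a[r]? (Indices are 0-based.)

[0,14] -9+33=24 >-14 → r--
[0,13] -9+32=23 >-14 → r--
[0,12] -9+27=18 >-14 → r--
[0,11] -9+25=16 >-14 → r--
[0,10] -9+22=13 >-14 → r--
[0,9] -9+17=8 >-14 → r--
[0,8] -9+16=7 >-14 → r--
[0,7] -9+14=5 >-14 → r--
[0,6] -9+11=2 >-14 → r--
[0,5] -9+3=-6 >-14 → r--
[0,4] -9+2=-7 >-14 → r--
[0,3] -9+1=-8 >-14 → r--

l=0, r=2, sum=-11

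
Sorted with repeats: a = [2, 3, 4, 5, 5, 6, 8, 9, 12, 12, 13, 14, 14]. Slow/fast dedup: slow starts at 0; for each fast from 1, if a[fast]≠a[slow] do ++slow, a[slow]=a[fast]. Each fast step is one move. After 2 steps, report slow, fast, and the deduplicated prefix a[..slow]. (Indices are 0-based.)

slow=2, fast=3, prefix=[2, 3, 4]

slow=0 fast=1: a[fast]=3≠a[slow]=2 write a[1]=3, slow++,fast++
slow=1 fast=2: a[fast]=4≠a[slow]=3 write a[2]=4, slow++,fast++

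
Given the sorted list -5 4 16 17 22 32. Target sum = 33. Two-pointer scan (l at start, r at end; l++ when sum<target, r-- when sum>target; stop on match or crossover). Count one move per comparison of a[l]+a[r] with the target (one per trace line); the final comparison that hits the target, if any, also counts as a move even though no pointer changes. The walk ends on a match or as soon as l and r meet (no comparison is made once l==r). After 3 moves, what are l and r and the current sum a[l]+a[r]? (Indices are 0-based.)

l=2, r=4, sum=38

l=0 r=5: -5+32=27 <33, l++
l=1 r=5: 4+32=36 >33, r--
l=1 r=4: 4+22=26 <33, l++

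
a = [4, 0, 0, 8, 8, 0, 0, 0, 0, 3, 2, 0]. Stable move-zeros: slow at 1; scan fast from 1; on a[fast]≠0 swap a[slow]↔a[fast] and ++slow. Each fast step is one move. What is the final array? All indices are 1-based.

[4, 8, 8, 3, 2, 0, 0, 0, 0, 0, 0, 0]

(s=1,f=1) a[fast]=4≠0 swap→a[1]=4 → slow++,fast++
(s=2,f=2) a[fast]=0 → fast++
(s=2,f=3) a[fast]=0 → fast++
(s=2,f=4) a[fast]=8≠0 swap→a[2]=8 → slow++,fast++
(s=3,f=5) a[fast]=8≠0 swap→a[3]=8 → slow++,fast++
(s=4,f=6) a[fast]=0 → fast++
(s=4,f=7) a[fast]=0 → fast++
(s=4,f=8) a[fast]=0 → fast++
(s=4,f=9) a[fast]=0 → fast++
(s=4,f=10) a[fast]=3≠0 swap→a[4]=3 → slow++,fast++
(s=5,f=11) a[fast]=2≠0 swap→a[5]=2 → slow++,fast++
(s=6,f=12) a[fast]=0 → fast++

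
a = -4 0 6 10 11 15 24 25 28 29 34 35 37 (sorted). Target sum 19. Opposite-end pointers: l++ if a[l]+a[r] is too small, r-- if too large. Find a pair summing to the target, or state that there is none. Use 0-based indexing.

no pair

l=0 r=12: -4+37=33 >19, r--
l=0 r=11: -4+35=31 >19, r--
l=0 r=10: -4+34=30 >19, r--
l=0 r=9: -4+29=25 >19, r--
l=0 r=8: -4+28=24 >19, r--
l=0 r=7: -4+25=21 >19, r--
l=0 r=6: -4+24=20 >19, r--
l=0 r=5: -4+15=11 <19, l++
l=1 r=5: 0+15=15 <19, l++
l=2 r=5: 6+15=21 >19, r--
l=2 r=4: 6+11=17 <19, l++
l=3 r=4: 10+11=21 >19, r--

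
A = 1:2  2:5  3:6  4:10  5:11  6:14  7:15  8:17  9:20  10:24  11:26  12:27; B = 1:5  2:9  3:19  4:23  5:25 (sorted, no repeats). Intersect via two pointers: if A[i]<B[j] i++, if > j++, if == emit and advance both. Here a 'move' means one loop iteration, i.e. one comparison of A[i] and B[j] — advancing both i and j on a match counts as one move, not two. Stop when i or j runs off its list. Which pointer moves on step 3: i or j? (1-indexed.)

i=1 j=1: 2<5, i++
i=2 j=1: 5==5 emit, i++,j++
i=3 j=2: 6<9, i++

i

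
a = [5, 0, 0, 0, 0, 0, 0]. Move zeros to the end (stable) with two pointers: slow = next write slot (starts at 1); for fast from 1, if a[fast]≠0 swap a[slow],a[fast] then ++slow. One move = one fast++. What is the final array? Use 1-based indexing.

[5, 0, 0, 0, 0, 0, 0]

(s=1,f=1) a[fast]=5≠0 swap→a[1]=5 → slow++,fast++
(s=2,f=2) a[fast]=0 → fast++
(s=2,f=3) a[fast]=0 → fast++
(s=2,f=4) a[fast]=0 → fast++
(s=2,f=5) a[fast]=0 → fast++
(s=2,f=6) a[fast]=0 → fast++
(s=2,f=7) a[fast]=0 → fast++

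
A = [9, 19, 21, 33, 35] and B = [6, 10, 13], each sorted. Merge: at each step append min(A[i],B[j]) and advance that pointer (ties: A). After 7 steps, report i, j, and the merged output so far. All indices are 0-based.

[i=0,j=0] A[i]=9>B[j]=6 take 6 → j++
[i=0,j=1] A[i]=9<=B[j]=10 take 9 → i++
[i=1,j=1] A[i]=19>B[j]=10 take 10 → j++
[i=1,j=2] A[i]=19>B[j]=13 take 13 → j++
[i=1,j=3] B done, take A[i]=19 → i++
[i=2,j=3] B done, take A[i]=21 → i++
[i=3,j=3] B done, take A[i]=33 → i++

i=4, j=3, merged so far=[6, 9, 10, 13, 19, 21, 33]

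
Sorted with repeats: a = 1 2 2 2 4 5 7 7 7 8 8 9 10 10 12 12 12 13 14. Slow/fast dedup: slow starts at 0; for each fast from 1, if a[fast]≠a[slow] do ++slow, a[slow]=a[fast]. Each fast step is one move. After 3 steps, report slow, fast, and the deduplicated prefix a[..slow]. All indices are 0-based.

(s=0,f=1) a[fast]=2≠a[slow]=1 write a[1]=2 → slow++,fast++
(s=1,f=2) a[fast]=2=a[slow] dup → fast++
(s=1,f=3) a[fast]=2=a[slow] dup → fast++

slow=1, fast=4, prefix=[1, 2]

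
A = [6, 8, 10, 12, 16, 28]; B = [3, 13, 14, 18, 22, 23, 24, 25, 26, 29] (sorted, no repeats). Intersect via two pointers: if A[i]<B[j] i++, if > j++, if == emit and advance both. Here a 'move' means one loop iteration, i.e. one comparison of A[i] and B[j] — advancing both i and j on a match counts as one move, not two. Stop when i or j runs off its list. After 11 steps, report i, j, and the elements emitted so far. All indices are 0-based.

i=5, j=6, emitted=[]

i=0 j=0: 6>3, j++
i=0 j=1: 6<13, i++
i=1 j=1: 8<13, i++
i=2 j=1: 10<13, i++
i=3 j=1: 12<13, i++
i=4 j=1: 16>13, j++
i=4 j=2: 16>14, j++
i=4 j=3: 16<18, i++
i=5 j=3: 28>18, j++
i=5 j=4: 28>22, j++
i=5 j=5: 28>23, j++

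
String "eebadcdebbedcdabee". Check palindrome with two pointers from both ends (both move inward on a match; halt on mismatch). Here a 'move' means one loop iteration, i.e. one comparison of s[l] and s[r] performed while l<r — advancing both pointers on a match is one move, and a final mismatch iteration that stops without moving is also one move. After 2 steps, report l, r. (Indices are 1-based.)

l=1 r=18: 'e'=='e', l++,r--
l=2 r=17: 'e'=='e', l++,r--

l=3, r=16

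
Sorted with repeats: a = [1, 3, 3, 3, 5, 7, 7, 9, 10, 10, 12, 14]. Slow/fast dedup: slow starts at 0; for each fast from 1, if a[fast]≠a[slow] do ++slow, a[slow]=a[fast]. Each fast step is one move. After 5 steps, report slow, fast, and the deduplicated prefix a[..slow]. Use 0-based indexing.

slow=0 fast=1: a[fast]=3≠a[slow]=1 write a[1]=3, slow++,fast++
slow=1 fast=2: a[fast]=3=a[slow] dup, fast++
slow=1 fast=3: a[fast]=3=a[slow] dup, fast++
slow=1 fast=4: a[fast]=5≠a[slow]=3 write a[2]=5, slow++,fast++
slow=2 fast=5: a[fast]=7≠a[slow]=5 write a[3]=7, slow++,fast++

slow=3, fast=6, prefix=[1, 3, 5, 7]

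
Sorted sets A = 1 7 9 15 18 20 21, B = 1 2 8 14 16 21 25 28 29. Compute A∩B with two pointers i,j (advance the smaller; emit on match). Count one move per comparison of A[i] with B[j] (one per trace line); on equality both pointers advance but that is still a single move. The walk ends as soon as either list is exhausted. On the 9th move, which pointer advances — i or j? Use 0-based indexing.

i=0 j=0: 1==1 emit, i++,j++
i=1 j=1: 7>2, j++
i=1 j=2: 7<8, i++
i=2 j=2: 9>8, j++
i=2 j=3: 9<14, i++
i=3 j=3: 15>14, j++
i=3 j=4: 15<16, i++
i=4 j=4: 18>16, j++
i=4 j=5: 18<21, i++

i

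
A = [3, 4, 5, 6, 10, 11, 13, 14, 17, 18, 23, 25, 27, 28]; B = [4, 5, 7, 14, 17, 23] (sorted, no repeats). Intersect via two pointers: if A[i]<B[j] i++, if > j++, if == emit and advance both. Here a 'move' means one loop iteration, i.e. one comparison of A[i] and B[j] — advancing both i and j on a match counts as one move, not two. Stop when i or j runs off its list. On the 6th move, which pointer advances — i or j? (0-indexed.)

i=0 j=0: 3<4, i++
i=1 j=0: 4==4 emit, i++,j++
i=2 j=1: 5==5 emit, i++,j++
i=3 j=2: 6<7, i++
i=4 j=2: 10>7, j++
i=4 j=3: 10<14, i++

i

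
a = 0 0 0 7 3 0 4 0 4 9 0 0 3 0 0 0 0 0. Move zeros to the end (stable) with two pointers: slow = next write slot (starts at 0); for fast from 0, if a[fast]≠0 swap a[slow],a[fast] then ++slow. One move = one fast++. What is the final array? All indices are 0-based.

slow=0 fast=0: a[fast]=0, fast++
slow=0 fast=1: a[fast]=0, fast++
slow=0 fast=2: a[fast]=0, fast++
slow=0 fast=3: a[fast]=7≠0 swap→a[0]=7, slow++,fast++
slow=1 fast=4: a[fast]=3≠0 swap→a[1]=3, slow++,fast++
slow=2 fast=5: a[fast]=0, fast++
slow=2 fast=6: a[fast]=4≠0 swap→a[2]=4, slow++,fast++
slow=3 fast=7: a[fast]=0, fast++
slow=3 fast=8: a[fast]=4≠0 swap→a[3]=4, slow++,fast++
slow=4 fast=9: a[fast]=9≠0 swap→a[4]=9, slow++,fast++
slow=5 fast=10: a[fast]=0, fast++
slow=5 fast=11: a[fast]=0, fast++
slow=5 fast=12: a[fast]=3≠0 swap→a[5]=3, slow++,fast++
slow=6 fast=13: a[fast]=0, fast++
slow=6 fast=14: a[fast]=0, fast++
slow=6 fast=15: a[fast]=0, fast++
slow=6 fast=16: a[fast]=0, fast++
slow=6 fast=17: a[fast]=0, fast++

[7, 3, 4, 4, 9, 3, 0, 0, 0, 0, 0, 0, 0, 0, 0, 0, 0, 0]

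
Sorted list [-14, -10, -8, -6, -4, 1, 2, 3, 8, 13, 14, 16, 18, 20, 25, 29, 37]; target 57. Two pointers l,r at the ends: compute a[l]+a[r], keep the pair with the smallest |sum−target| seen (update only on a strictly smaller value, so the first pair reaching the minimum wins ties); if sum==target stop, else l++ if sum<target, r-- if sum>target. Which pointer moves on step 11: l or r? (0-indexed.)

l

[0,16] -14+37=23 d=34 * → l++
[1,16] -10+37=27 d=30 * → l++
[2,16] -8+37=29 d=28 * → l++
[3,16] -6+37=31 d=26 * → l++
[4,16] -4+37=33 d=24 * → l++
[5,16] 1+37=38 d=19 * → l++
[6,16] 2+37=39 d=18 * → l++
[7,16] 3+37=40 d=17 * → l++
[8,16] 8+37=45 d=12 * → l++
[9,16] 13+37=50 d=7 * → l++
[10,16] 14+37=51 d=6 * → l++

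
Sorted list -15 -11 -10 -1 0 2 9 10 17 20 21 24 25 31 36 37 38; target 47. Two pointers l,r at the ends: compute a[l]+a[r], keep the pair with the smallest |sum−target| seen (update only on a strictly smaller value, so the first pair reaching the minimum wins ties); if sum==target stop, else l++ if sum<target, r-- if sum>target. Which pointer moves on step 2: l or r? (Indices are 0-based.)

l

[0,16] -15+38=23 d=24 * → l++
[1,16] -11+38=27 d=20 * → l++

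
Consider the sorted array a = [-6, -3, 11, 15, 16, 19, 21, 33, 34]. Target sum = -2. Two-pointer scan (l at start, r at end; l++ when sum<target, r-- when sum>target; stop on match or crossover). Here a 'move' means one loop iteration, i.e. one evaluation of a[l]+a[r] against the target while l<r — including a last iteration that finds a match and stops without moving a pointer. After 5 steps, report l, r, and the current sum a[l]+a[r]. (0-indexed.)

l=0, r=3, sum=9

l=0 r=8: -6+34=28 >-2, r--
l=0 r=7: -6+33=27 >-2, r--
l=0 r=6: -6+21=15 >-2, r--
l=0 r=5: -6+19=13 >-2, r--
l=0 r=4: -6+16=10 >-2, r--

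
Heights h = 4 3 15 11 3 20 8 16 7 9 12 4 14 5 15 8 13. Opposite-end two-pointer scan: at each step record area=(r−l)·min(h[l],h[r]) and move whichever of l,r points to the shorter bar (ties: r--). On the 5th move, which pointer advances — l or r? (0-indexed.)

[0,16] min(4,13)*16=64 best=64 * → l++
[1,16] min(3,13)*15=45 best=64 → l++
[2,16] min(15,13)*14=182 best=182 * → r--
[2,15] min(15,8)*13=104 best=182 → r--
[2,14] min(15,15)*12=180 best=182 → r--

r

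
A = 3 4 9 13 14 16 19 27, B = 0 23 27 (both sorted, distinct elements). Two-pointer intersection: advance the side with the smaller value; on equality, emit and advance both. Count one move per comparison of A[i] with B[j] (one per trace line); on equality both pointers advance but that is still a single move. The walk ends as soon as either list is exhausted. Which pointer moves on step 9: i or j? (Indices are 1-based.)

j

[i=1,j=1] 3>0 → j++
[i=1,j=2] 3<23 → i++
[i=2,j=2] 4<23 → i++
[i=3,j=2] 9<23 → i++
[i=4,j=2] 13<23 → i++
[i=5,j=2] 14<23 → i++
[i=6,j=2] 16<23 → i++
[i=7,j=2] 19<23 → i++
[i=8,j=2] 27>23 → j++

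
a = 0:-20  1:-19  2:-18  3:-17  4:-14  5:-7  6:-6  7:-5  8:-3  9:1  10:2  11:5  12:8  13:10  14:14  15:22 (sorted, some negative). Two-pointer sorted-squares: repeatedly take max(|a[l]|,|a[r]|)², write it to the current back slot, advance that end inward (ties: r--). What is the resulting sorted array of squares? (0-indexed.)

l=0 r=15: |-20|<=|22| out[15]=484, r--
l=0 r=14: |-20|>|14| out[14]=400, l++
l=1 r=14: |-19|>|14| out[13]=361, l++
l=2 r=14: |-18|>|14| out[12]=324, l++
l=3 r=14: |-17|>|14| out[11]=289, l++
l=4 r=14: |-14|<=|14| out[10]=196, r--
l=4 r=13: |-14|>|10| out[9]=196, l++
l=5 r=13: |-7|<=|10| out[8]=100, r--
l=5 r=12: |-7|<=|8| out[7]=64, r--
l=5 r=11: |-7|>|5| out[6]=49, l++
l=6 r=11: |-6|>|5| out[5]=36, l++
l=7 r=11: |-5|<=|5| out[4]=25, r--
l=7 r=10: |-5|>|2| out[3]=25, l++
l=8 r=10: |-3|>|2| out[2]=9, l++
l=9 r=10: |1|<=|2| out[1]=4, r--
l=9 r=9: |1|<=|1| out[0]=1, r--

[1, 4, 9, 25, 25, 36, 49, 64, 100, 196, 196, 289, 324, 361, 400, 484]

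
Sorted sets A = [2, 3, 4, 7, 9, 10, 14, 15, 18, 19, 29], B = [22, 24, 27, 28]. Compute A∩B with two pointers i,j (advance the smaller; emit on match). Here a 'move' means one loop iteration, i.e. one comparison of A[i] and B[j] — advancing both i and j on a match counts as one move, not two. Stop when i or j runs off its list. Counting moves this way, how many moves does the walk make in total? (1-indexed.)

14 moves

[i=1,j=1] 2<22 → i++
[i=2,j=1] 3<22 → i++
[i=3,j=1] 4<22 → i++
[i=4,j=1] 7<22 → i++
[i=5,j=1] 9<22 → i++
[i=6,j=1] 10<22 → i++
[i=7,j=1] 14<22 → i++
[i=8,j=1] 15<22 → i++
[i=9,j=1] 18<22 → i++
[i=10,j=1] 19<22 → i++
[i=11,j=1] 29>22 → j++
[i=11,j=2] 29>24 → j++
[i=11,j=3] 29>27 → j++
[i=11,j=4] 29>28 → j++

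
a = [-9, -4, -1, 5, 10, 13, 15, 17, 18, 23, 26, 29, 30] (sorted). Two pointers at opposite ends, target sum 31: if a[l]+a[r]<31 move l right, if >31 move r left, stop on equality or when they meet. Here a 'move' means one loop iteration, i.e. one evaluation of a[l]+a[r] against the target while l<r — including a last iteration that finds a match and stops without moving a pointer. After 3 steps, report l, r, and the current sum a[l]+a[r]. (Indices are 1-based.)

l=4, r=13, sum=35

[1,13] -9+30=21 <31 → l++
[2,13] -4+30=26 <31 → l++
[3,13] -1+30=29 <31 → l++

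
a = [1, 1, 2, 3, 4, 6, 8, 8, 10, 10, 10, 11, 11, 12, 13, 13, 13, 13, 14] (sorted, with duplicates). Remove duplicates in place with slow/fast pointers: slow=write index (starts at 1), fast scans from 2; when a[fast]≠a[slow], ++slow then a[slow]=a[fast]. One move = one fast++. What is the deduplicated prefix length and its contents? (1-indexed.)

length 11; prefix = [1, 2, 3, 4, 6, 8, 10, 11, 12, 13, 14]

(s=1,f=2) a[fast]=1=a[slow] dup → fast++
(s=1,f=3) a[fast]=2≠a[slow]=1 write a[2]=2 → slow++,fast++
(s=2,f=4) a[fast]=3≠a[slow]=2 write a[3]=3 → slow++,fast++
(s=3,f=5) a[fast]=4≠a[slow]=3 write a[4]=4 → slow++,fast++
(s=4,f=6) a[fast]=6≠a[slow]=4 write a[5]=6 → slow++,fast++
(s=5,f=7) a[fast]=8≠a[slow]=6 write a[6]=8 → slow++,fast++
(s=6,f=8) a[fast]=8=a[slow] dup → fast++
(s=6,f=9) a[fast]=10≠a[slow]=8 write a[7]=10 → slow++,fast++
(s=7,f=10) a[fast]=10=a[slow] dup → fast++
(s=7,f=11) a[fast]=10=a[slow] dup → fast++
(s=7,f=12) a[fast]=11≠a[slow]=10 write a[8]=11 → slow++,fast++
(s=8,f=13) a[fast]=11=a[slow] dup → fast++
(s=8,f=14) a[fast]=12≠a[slow]=11 write a[9]=12 → slow++,fast++
(s=9,f=15) a[fast]=13≠a[slow]=12 write a[10]=13 → slow++,fast++
(s=10,f=16) a[fast]=13=a[slow] dup → fast++
(s=10,f=17) a[fast]=13=a[slow] dup → fast++
(s=10,f=18) a[fast]=13=a[slow] dup → fast++
(s=10,f=19) a[fast]=14≠a[slow]=13 write a[11]=14 → slow++,fast++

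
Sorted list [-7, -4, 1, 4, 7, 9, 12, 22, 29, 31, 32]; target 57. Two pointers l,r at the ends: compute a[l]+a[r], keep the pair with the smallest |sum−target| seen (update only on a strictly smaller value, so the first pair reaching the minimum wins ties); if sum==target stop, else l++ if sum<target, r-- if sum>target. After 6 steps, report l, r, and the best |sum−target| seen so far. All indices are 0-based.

l=6, r=10, best |Δ|=16

[0,10] -7+32=25 d=32 * → l++
[1,10] -4+32=28 d=29 * → l++
[2,10] 1+32=33 d=24 * → l++
[3,10] 4+32=36 d=21 * → l++
[4,10] 7+32=39 d=18 * → l++
[5,10] 9+32=41 d=16 * → l++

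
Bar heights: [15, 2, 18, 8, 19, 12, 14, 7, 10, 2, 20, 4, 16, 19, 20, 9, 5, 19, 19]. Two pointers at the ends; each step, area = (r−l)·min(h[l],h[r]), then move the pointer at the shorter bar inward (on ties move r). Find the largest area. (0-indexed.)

[0,18] min(15,19)*18=270 best=270 * → l++
[1,18] min(2,19)*17=34 best=270 → l++
[2,18] min(18,19)*16=288 best=288 * → l++
[3,18] min(8,19)*15=120 best=288 → l++
[4,18] min(19,19)*14=266 best=288 → r--
[4,17] min(19,19)*13=247 best=288 → r--
[4,16] min(19,5)*12=60 best=288 → r--
[4,15] min(19,9)*11=99 best=288 → r--
[4,14] min(19,20)*10=190 best=288 → l++
[5,14] min(12,20)*9=108 best=288 → l++
[6,14] min(14,20)*8=112 best=288 → l++
[7,14] min(7,20)*7=49 best=288 → l++
[8,14] min(10,20)*6=60 best=288 → l++
[9,14] min(2,20)*5=10 best=288 → l++
[10,14] min(20,20)*4=80 best=288 → r--
[10,13] min(20,19)*3=57 best=288 → r--
[10,12] min(20,16)*2=32 best=288 → r--
[10,11] min(20,4)*1=4 best=288 → r--

max area = 288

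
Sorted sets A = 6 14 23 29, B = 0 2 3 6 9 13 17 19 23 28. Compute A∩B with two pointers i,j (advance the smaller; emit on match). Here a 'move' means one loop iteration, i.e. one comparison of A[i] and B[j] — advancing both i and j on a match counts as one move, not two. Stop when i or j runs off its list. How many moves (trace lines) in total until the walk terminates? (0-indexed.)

11 moves

i=0 j=0: 6>0, j++
i=0 j=1: 6>2, j++
i=0 j=2: 6>3, j++
i=0 j=3: 6==6 emit, i++,j++
i=1 j=4: 14>9, j++
i=1 j=5: 14>13, j++
i=1 j=6: 14<17, i++
i=2 j=6: 23>17, j++
i=2 j=7: 23>19, j++
i=2 j=8: 23==23 emit, i++,j++
i=3 j=9: 29>28, j++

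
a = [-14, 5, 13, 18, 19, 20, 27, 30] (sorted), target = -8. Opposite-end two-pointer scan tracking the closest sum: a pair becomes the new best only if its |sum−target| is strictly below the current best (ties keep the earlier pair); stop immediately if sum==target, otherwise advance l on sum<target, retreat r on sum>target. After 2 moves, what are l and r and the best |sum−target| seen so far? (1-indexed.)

l=1, r=6, best |Δ|=21

[1,8] -14+30=16 d=24 * → r--
[1,7] -14+27=13 d=21 * → r--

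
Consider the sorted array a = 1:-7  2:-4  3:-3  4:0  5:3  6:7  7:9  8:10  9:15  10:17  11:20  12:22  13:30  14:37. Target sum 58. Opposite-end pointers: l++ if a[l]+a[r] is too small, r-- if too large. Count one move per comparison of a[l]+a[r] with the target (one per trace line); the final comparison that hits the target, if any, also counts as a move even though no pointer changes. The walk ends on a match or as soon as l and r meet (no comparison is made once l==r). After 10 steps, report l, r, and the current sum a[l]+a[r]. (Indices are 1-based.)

l=11, r=14, sum=57

l=1 r=14: -7+37=30 <58, l++
l=2 r=14: -4+37=33 <58, l++
l=3 r=14: -3+37=34 <58, l++
l=4 r=14: 0+37=37 <58, l++
l=5 r=14: 3+37=40 <58, l++
l=6 r=14: 7+37=44 <58, l++
l=7 r=14: 9+37=46 <58, l++
l=8 r=14: 10+37=47 <58, l++
l=9 r=14: 15+37=52 <58, l++
l=10 r=14: 17+37=54 <58, l++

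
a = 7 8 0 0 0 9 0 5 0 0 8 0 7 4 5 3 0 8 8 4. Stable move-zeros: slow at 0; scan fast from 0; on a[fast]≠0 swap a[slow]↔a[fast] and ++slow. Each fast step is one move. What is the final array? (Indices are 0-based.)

[7, 8, 9, 5, 8, 7, 4, 5, 3, 8, 8, 4, 0, 0, 0, 0, 0, 0, 0, 0]

(s=0,f=0) a[fast]=7≠0 swap→a[0]=7 → slow++,fast++
(s=1,f=1) a[fast]=8≠0 swap→a[1]=8 → slow++,fast++
(s=2,f=2) a[fast]=0 → fast++
(s=2,f=3) a[fast]=0 → fast++
(s=2,f=4) a[fast]=0 → fast++
(s=2,f=5) a[fast]=9≠0 swap→a[2]=9 → slow++,fast++
(s=3,f=6) a[fast]=0 → fast++
(s=3,f=7) a[fast]=5≠0 swap→a[3]=5 → slow++,fast++
(s=4,f=8) a[fast]=0 → fast++
(s=4,f=9) a[fast]=0 → fast++
(s=4,f=10) a[fast]=8≠0 swap→a[4]=8 → slow++,fast++
(s=5,f=11) a[fast]=0 → fast++
(s=5,f=12) a[fast]=7≠0 swap→a[5]=7 → slow++,fast++
(s=6,f=13) a[fast]=4≠0 swap→a[6]=4 → slow++,fast++
(s=7,f=14) a[fast]=5≠0 swap→a[7]=5 → slow++,fast++
(s=8,f=15) a[fast]=3≠0 swap→a[8]=3 → slow++,fast++
(s=9,f=16) a[fast]=0 → fast++
(s=9,f=17) a[fast]=8≠0 swap→a[9]=8 → slow++,fast++
(s=10,f=18) a[fast]=8≠0 swap→a[10]=8 → slow++,fast++
(s=11,f=19) a[fast]=4≠0 swap→a[11]=4 → slow++,fast++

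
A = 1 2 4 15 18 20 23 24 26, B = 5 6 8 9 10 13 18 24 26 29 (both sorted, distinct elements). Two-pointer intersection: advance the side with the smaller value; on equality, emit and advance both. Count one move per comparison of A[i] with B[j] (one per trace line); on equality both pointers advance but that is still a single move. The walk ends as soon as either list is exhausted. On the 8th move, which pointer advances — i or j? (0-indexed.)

[i=0,j=0] 1<5 → i++
[i=1,j=0] 2<5 → i++
[i=2,j=0] 4<5 → i++
[i=3,j=0] 15>5 → j++
[i=3,j=1] 15>6 → j++
[i=3,j=2] 15>8 → j++
[i=3,j=3] 15>9 → j++
[i=3,j=4] 15>10 → j++

j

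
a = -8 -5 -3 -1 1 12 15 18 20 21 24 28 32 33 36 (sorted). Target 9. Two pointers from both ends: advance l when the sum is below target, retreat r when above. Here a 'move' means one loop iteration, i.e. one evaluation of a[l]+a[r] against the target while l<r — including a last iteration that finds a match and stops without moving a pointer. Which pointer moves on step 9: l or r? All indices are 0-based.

l

l=0 r=14: -8+36=28 >9, r--
l=0 r=13: -8+33=25 >9, r--
l=0 r=12: -8+32=24 >9, r--
l=0 r=11: -8+28=20 >9, r--
l=0 r=10: -8+24=16 >9, r--
l=0 r=9: -8+21=13 >9, r--
l=0 r=8: -8+20=12 >9, r--
l=0 r=7: -8+18=10 >9, r--
l=0 r=6: -8+15=7 <9, l++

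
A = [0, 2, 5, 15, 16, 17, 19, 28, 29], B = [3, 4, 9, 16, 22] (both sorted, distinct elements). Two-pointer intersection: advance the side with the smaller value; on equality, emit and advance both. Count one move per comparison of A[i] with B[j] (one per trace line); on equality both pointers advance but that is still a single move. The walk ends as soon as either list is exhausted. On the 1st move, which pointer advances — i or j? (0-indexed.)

i

i=0 j=0: 0<3, i++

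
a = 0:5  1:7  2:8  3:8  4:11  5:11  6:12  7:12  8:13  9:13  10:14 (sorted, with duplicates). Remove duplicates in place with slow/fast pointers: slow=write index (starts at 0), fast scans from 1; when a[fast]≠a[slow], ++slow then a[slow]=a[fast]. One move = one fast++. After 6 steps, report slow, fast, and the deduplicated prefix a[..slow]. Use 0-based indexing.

slow=0 fast=1: a[fast]=7≠a[slow]=5 write a[1]=7, slow++,fast++
slow=1 fast=2: a[fast]=8≠a[slow]=7 write a[2]=8, slow++,fast++
slow=2 fast=3: a[fast]=8=a[slow] dup, fast++
slow=2 fast=4: a[fast]=11≠a[slow]=8 write a[3]=11, slow++,fast++
slow=3 fast=5: a[fast]=11=a[slow] dup, fast++
slow=3 fast=6: a[fast]=12≠a[slow]=11 write a[4]=12, slow++,fast++

slow=4, fast=7, prefix=[5, 7, 8, 11, 12]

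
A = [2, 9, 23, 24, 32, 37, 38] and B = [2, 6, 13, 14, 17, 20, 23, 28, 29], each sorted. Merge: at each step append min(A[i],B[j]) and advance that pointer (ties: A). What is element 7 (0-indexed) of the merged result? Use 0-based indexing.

i=0 j=0: A[i]=2<=B[j]=2 take 2, i++
i=1 j=0: A[i]=9>B[j]=2 take 2, j++
i=1 j=1: A[i]=9>B[j]=6 take 6, j++
i=1 j=2: A[i]=9<=B[j]=13 take 9, i++
i=2 j=2: A[i]=23>B[j]=13 take 13, j++
i=2 j=3: A[i]=23>B[j]=14 take 14, j++
i=2 j=4: A[i]=23>B[j]=17 take 17, j++
i=2 j=5: A[i]=23>B[j]=20 take 20, j++
i=2 j=6: A[i]=23<=B[j]=23 take 23, i++
i=3 j=6: A[i]=24>B[j]=23 take 23, j++
i=3 j=7: A[i]=24<=B[j]=28 take 24, i++
i=4 j=7: A[i]=32>B[j]=28 take 28, j++
i=4 j=8: A[i]=32>B[j]=29 take 29, j++
i=4 j=9: B done, take A[i]=32, i++
i=5 j=9: B done, take A[i]=37, i++
i=6 j=9: B done, take A[i]=38, i++

merged[7] = 20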